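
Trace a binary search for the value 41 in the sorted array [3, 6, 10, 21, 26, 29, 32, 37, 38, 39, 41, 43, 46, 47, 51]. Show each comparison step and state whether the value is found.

Binary search for 41 in [3, 6, 10, 21, 26, 29, 32, 37, 38, 39, 41, 43, 46, 47, 51]:

lo=0, hi=14, mid=7, arr[mid]=37 -> 37 < 41, search right half
lo=8, hi=14, mid=11, arr[mid]=43 -> 43 > 41, search left half
lo=8, hi=10, mid=9, arr[mid]=39 -> 39 < 41, search right half
lo=10, hi=10, mid=10, arr[mid]=41 -> Found target at index 10!

Binary search finds 41 at index 10 after 4 comparisons. The search repeatedly halves the search space by comparing with the middle element.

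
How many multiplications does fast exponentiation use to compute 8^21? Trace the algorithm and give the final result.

Computing 8^21 by squaring (build up from 8^1; each line after the first costs one multiplication):

8^1 = 8
8^2 = (8^1)^2 = 8^2 = 64
8^4 = (8^2)^2 = 64^2 = 4096
8^5 = 8 * 8^4 = 8 * 4096 = 32768
8^10 = (8^5)^2 = 32768^2 = 1073741824
8^20 = (8^10)^2 = 1073741824^2 = 1152921504606846976
8^21 = 8 * 8^20 = 8 * 1152921504606846976 = 9223372036854775808

Result: 9223372036854775808
Multiplications needed: 6 (6 lines after 8^1)

8^21 = 9223372036854775808. Using exponentiation by squaring, this requires 6 multiplications. The key idea: if the exponent is even, square the half-power; if odd, multiply by the base once.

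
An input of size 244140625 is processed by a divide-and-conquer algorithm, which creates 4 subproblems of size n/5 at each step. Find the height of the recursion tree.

For divide and conquer with division factor 5:

Problem sizes at each level:
Level 0: 244140625
Level 1: 48828125
Level 2: 9765625
Level 3: 1953125
Level 4: 390625
Level 5: 78125
Level 6: 15625
Level 7: 3125
Level 8: 625
Level 9: 125
Level 10: 25
Level 11: 5
Level 12: 1

The root is level 0 and the size-1 base case is level 12 (the tree spans levels 0 through 12, i.e. 13 levels counting the root), so the depth is the number of divisions: log_5(244140625) = 12

The recursion tree depth is log_5(244140625) = 12. At each level, the problem size is divided by 5, so it takes 12 divisions to reduce to a base case of size 1. The algorithm makes 4 recursive calls at each level.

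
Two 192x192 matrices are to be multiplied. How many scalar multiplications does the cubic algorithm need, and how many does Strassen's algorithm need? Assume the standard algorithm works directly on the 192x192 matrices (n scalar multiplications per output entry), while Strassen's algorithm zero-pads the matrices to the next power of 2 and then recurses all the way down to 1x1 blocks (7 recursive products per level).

Matrix multiplication for 192x192 matrices:

Strassen's algorithm requires power-of-2 dimensions. Pad 192x192 to 256x256 (next power of 2).

Standard algorithm: 192^3 = 7077888 multiplications
Strassen's algorithm: 7^(log2(256)) = 7^8 = 5764801 multiplications
Savings: 7077888 - 5764801 = 1313087 multiplications

Standard: 7077888 multiplications (192^3). Strassen: 5764801 multiplications (7^8, after padding to 256x256). Strassen reduces 8 recursive multiplications to 7 at each level.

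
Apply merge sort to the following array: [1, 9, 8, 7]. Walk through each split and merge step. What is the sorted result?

Merge sort trace:

Split: [1, 9, 8, 7] -> [1, 9] and [8, 7]
  Split: [1, 9] -> [1] and [9]
  Merge: [1] + [9] -> [1, 9]
  Split: [8, 7] -> [8] and [7]
  Merge: [8] + [7] -> [7, 8]
Merge: [1, 9] + [7, 8] -> [1, 7, 8, 9]

Final sorted array: [1, 7, 8, 9]

The merge sort proceeds by recursively splitting the array and merging sorted halves.
After all merges, the sorted array is [1, 7, 8, 9].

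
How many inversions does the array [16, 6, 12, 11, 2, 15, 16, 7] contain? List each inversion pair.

Finding inversions in [16, 6, 12, 11, 2, 15, 16, 7]:

(0, 1): arr[0]=16 > arr[1]=6
(0, 2): arr[0]=16 > arr[2]=12
(0, 3): arr[0]=16 > arr[3]=11
(0, 4): arr[0]=16 > arr[4]=2
(0, 5): arr[0]=16 > arr[5]=15
(0, 7): arr[0]=16 > arr[7]=7
(1, 4): arr[1]=6 > arr[4]=2
(2, 3): arr[2]=12 > arr[3]=11
(2, 4): arr[2]=12 > arr[4]=2
(2, 7): arr[2]=12 > arr[7]=7
(3, 4): arr[3]=11 > arr[4]=2
(3, 7): arr[3]=11 > arr[7]=7
(5, 7): arr[5]=15 > arr[7]=7
(6, 7): arr[6]=16 > arr[7]=7

Total inversions: 14

The array has 14 inversion(s): (0,1), (0,2), (0,3), (0,4), (0,5), (0,7), (1,4), (2,3), (2,4), (2,7), (3,4), (3,7), (5,7), (6,7). Each pair (i,j) satisfies i < j and arr[i] > arr[j].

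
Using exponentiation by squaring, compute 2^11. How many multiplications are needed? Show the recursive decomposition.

Computing 2^11 by squaring (build up from 2^1; each line after the first costs one multiplication):

2^1 = 2
2^2 = (2^1)^2 = 2^2 = 4
2^4 = (2^2)^2 = 4^2 = 16
2^5 = 2 * 2^4 = 2 * 16 = 32
2^10 = (2^5)^2 = 32^2 = 1024
2^11 = 2 * 2^10 = 2 * 1024 = 2048

Result: 2048
Multiplications needed: 5 (5 lines after 2^1)

2^11 = 2048. Using exponentiation by squaring, this requires 5 multiplications. The key idea: if the exponent is even, square the half-power; if odd, multiply by the base once.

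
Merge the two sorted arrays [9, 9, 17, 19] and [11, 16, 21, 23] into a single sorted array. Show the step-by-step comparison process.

Merging process:

Compare 9 vs 11: take 9 from left. Merged: [9]
Compare 9 vs 11: take 9 from left. Merged: [9, 9]
Compare 17 vs 11: take 11 from right. Merged: [9, 9, 11]
Compare 17 vs 16: take 16 from right. Merged: [9, 9, 11, 16]
Compare 17 vs 21: take 17 from left. Merged: [9, 9, 11, 16, 17]
Compare 19 vs 21: take 19 from left. Merged: [9, 9, 11, 16, 17, 19]
Append remaining from right: [21, 23]. Merged: [9, 9, 11, 16, 17, 19, 21, 23]

Final merged array: [9, 9, 11, 16, 17, 19, 21, 23]
Total comparisons: 6

The merged array is [9, 9, 11, 16, 17, 19, 21, 23], requiring 6 comparisons. The merge step runs in O(n) time where n is the total number of elements.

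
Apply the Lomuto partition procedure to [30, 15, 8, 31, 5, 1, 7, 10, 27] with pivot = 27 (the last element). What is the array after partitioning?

Lomuto partition with pivot = 27:

Initial array: [30, 15, 8, 31, 5, 1, 7, 10, 27]

arr[0]=30 > 27: no swap
arr[1]=15 <= 27: swap with position 0, array becomes [15, 30, 8, 31, 5, 1, 7, 10, 27]
arr[2]=8 <= 27: swap with position 1, array becomes [15, 8, 30, 31, 5, 1, 7, 10, 27]
arr[3]=31 > 27: no swap
arr[4]=5 <= 27: swap with position 2, array becomes [15, 8, 5, 31, 30, 1, 7, 10, 27]
arr[5]=1 <= 27: swap with position 3, array becomes [15, 8, 5, 1, 30, 31, 7, 10, 27]
arr[6]=7 <= 27: swap with position 4, array becomes [15, 8, 5, 1, 7, 31, 30, 10, 27]
arr[7]=10 <= 27: swap with position 5, array becomes [15, 8, 5, 1, 7, 10, 30, 31, 27]

Place pivot at position 6: [15, 8, 5, 1, 7, 10, 27, 31, 30]
Pivot position: 6

After partitioning with pivot 27, the array becomes [15, 8, 5, 1, 7, 10, 27, 31, 30]. The pivot is placed at index 6. All elements to the left of the pivot are <= 27, and all elements to the right are > 27.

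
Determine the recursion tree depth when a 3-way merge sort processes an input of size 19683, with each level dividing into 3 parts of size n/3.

For divide and conquer with division factor 3:

Problem sizes at each level:
Level 0: 19683
Level 1: 6561
Level 2: 2187
Level 3: 729
Level 4: 243
Level 5: 81
Level 6: 27
Level 7: 9
Level 8: 3
Level 9: 1

The root is level 0 and the size-1 base case is level 9 (the tree spans levels 0 through 9, i.e. 10 levels counting the root), so the depth is the number of divisions: log_3(19683) = 9

The recursion tree depth is log_3(19683) = 9. At each level, the problem size is divided by 3, so it takes 9 divisions to reduce to a base case of size 1. The algorithm makes 3 recursive calls at each level.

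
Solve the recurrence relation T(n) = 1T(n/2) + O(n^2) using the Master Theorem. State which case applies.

Master Theorem for T(n) = 1T(n/2) + O(n^2):

a = 1, b = 2, c = 2
log_b(a) = log_2(1) = 0.0000

Case 3: c = 2 > log_2(1) = 0.0000
T(n) = O(n^2) = O(n^2)

For T(n) = 1T(n/2) + O(n^2): log_2(1) = 0.0000. This is Case 3 of the Master Theorem (c > log_b(a), work dominated by root), giving O(n^2).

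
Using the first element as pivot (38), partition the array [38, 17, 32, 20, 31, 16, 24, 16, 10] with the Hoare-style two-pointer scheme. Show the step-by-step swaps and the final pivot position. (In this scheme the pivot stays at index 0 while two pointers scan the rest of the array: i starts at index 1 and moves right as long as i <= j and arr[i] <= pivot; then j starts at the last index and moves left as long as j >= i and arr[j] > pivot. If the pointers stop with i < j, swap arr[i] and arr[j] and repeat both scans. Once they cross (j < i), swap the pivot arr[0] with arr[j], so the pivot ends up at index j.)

Hoare-style two-pointer partition with pivot = 38:

Initial array: [38, 17, 32, 20, 31, 16, 24, 16, 10]

Pointers start at i = 1, j = 8.
i ends at 9, j ends at 8: the pointers have crossed (j < i), so scanning stops.

Swap pivot arr[0] with arr[8] to place pivot at position 8: [10, 17, 32, 20, 31, 16, 24, 16, 38]
Pivot position: 8

After partitioning with pivot 38, the array becomes [10, 17, 32, 20, 31, 16, 24, 16, 38]. The pivot is placed at index 8. All elements to the left of the pivot are <= 38, and all elements to the right are > 38.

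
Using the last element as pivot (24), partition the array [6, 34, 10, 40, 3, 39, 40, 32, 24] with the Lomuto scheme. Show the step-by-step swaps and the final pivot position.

Lomuto partition with pivot = 24:

Initial array: [6, 34, 10, 40, 3, 39, 40, 32, 24]

arr[0]=6 <= 24: swap with position 0, array becomes [6, 34, 10, 40, 3, 39, 40, 32, 24]
arr[1]=34 > 24: no swap
arr[2]=10 <= 24: swap with position 1, array becomes [6, 10, 34, 40, 3, 39, 40, 32, 24]
arr[3]=40 > 24: no swap
arr[4]=3 <= 24: swap with position 2, array becomes [6, 10, 3, 40, 34, 39, 40, 32, 24]
arr[5]=39 > 24: no swap
arr[6]=40 > 24: no swap
arr[7]=32 > 24: no swap

Place pivot at position 3: [6, 10, 3, 24, 34, 39, 40, 32, 40]
Pivot position: 3

After partitioning with pivot 24, the array becomes [6, 10, 3, 24, 34, 39, 40, 32, 40]. The pivot is placed at index 3. All elements to the left of the pivot are <= 24, and all elements to the right are > 24.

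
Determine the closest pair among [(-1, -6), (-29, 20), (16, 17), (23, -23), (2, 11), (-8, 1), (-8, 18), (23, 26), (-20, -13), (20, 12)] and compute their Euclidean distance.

Computing all pairwise distances among 10 points:

d((-1, -6), (-29, 20)) = 38.2099
d((-1, -6), (16, 17)) = 28.6007
d((-1, -6), (23, -23)) = 29.4109
d((-1, -6), (2, 11)) = 17.2627
d((-1, -6), (-8, 1)) = 9.8995
d((-1, -6), (-8, 18)) = 25.0
d((-1, -6), (23, 26)) = 40.0
d((-1, -6), (-20, -13)) = 20.2485
d((-1, -6), (20, 12)) = 27.6586
d((-29, 20), (16, 17)) = 45.0999
d((-29, 20), (23, -23)) = 67.4759
d((-29, 20), (2, 11)) = 32.28
d((-29, 20), (-8, 1)) = 28.3196
d((-29, 20), (-8, 18)) = 21.095
d((-29, 20), (23, 26)) = 52.345
d((-29, 20), (-20, -13)) = 34.2053
d((-29, 20), (20, 12)) = 49.6488
d((16, 17), (23, -23)) = 40.6079
d((16, 17), (2, 11)) = 15.2315
d((16, 17), (-8, 1)) = 28.8444
d((16, 17), (-8, 18)) = 24.0208
d((16, 17), (23, 26)) = 11.4018
d((16, 17), (-20, -13)) = 46.8615
d((16, 17), (20, 12)) = 6.4031 <-- minimum
d((23, -23), (2, 11)) = 39.9625
d((23, -23), (-8, 1)) = 39.2046
d((23, -23), (-8, 18)) = 51.4004
d((23, -23), (23, 26)) = 49.0
d((23, -23), (-20, -13)) = 44.1475
d((23, -23), (20, 12)) = 35.1283
d((2, 11), (-8, 1)) = 14.1421
d((2, 11), (-8, 18)) = 12.2066
d((2, 11), (23, 26)) = 25.807
d((2, 11), (-20, -13)) = 32.5576
d((2, 11), (20, 12)) = 18.0278
d((-8, 1), (-8, 18)) = 17.0
d((-8, 1), (23, 26)) = 39.8246
d((-8, 1), (-20, -13)) = 18.4391
d((-8, 1), (20, 12)) = 30.0832
d((-8, 18), (23, 26)) = 32.0156
d((-8, 18), (-20, -13)) = 33.2415
d((-8, 18), (20, 12)) = 28.6356
d((23, 26), (-20, -13)) = 58.0517
d((23, 26), (20, 12)) = 14.3178
d((-20, -13), (20, 12)) = 47.1699

Closest pair: (16, 17) and (20, 12) with distance 6.4031

The closest pair is (16, 17) and (20, 12) with Euclidean distance 6.4031. For 10 points, brute-force pairwise comparison is shown above. For large n, the divide-and-conquer algorithm (sort by x, recurse on halves, check the dividing strip) achieves O(n log n).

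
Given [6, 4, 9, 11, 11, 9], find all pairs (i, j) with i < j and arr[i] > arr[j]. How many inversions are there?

Finding inversions in [6, 4, 9, 11, 11, 9]:

(0, 1): arr[0]=6 > arr[1]=4
(3, 5): arr[3]=11 > arr[5]=9
(4, 5): arr[4]=11 > arr[5]=9

Total inversions: 3

The array has 3 inversion(s): (0,1), (3,5), (4,5). Each pair (i,j) satisfies i < j and arr[i] > arr[j].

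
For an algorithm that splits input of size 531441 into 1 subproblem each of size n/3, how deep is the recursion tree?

For divide and conquer with division factor 3:

Problem sizes at each level:
Level 0: 531441
Level 1: 177147
Level 2: 59049
Level 3: 19683
Level 4: 6561
Level 5: 2187
Level 6: 729
Level 7: 243
Level 8: 81
Level 9: 27
Level 10: 9
Level 11: 3
Level 12: 1

The root is level 0 and the size-1 base case is level 12 (the tree spans levels 0 through 12, i.e. 13 levels counting the root), so the depth is the number of divisions: log_3(531441) = 12

The recursion tree depth is log_3(531441) = 12. At each level, the problem size is divided by 3, so it takes 12 divisions to reduce to a base case of size 1. The algorithm makes 1 recursive call at each level.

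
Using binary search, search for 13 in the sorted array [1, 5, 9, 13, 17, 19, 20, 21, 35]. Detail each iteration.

Binary search for 13 in [1, 5, 9, 13, 17, 19, 20, 21, 35]:

lo=0, hi=8, mid=4, arr[mid]=17 -> 17 > 13, search left half
lo=0, hi=3, mid=1, arr[mid]=5 -> 5 < 13, search right half
lo=2, hi=3, mid=2, arr[mid]=9 -> 9 < 13, search right half
lo=3, hi=3, mid=3, arr[mid]=13 -> Found target at index 3!

Binary search finds 13 at index 3 after 4 comparisons. The search repeatedly halves the search space by comparing with the middle element.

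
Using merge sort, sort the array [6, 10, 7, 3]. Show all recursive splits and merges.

Merge sort trace:

Split: [6, 10, 7, 3] -> [6, 10] and [7, 3]
  Split: [6, 10] -> [6] and [10]
  Merge: [6] + [10] -> [6, 10]
  Split: [7, 3] -> [7] and [3]
  Merge: [7] + [3] -> [3, 7]
Merge: [6, 10] + [3, 7] -> [3, 6, 7, 10]

Final sorted array: [3, 6, 7, 10]

The merge sort proceeds by recursively splitting the array and merging sorted halves.
After all merges, the sorted array is [3, 6, 7, 10].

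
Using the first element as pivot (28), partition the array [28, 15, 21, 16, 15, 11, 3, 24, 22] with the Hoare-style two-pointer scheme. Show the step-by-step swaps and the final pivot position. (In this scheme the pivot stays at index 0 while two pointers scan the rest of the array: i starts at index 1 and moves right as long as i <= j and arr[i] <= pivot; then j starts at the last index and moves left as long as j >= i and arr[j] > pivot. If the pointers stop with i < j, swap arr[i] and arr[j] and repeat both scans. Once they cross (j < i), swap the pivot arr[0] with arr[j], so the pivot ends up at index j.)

Hoare-style two-pointer partition with pivot = 28:

Initial array: [28, 15, 21, 16, 15, 11, 3, 24, 22]

Pointers start at i = 1, j = 8.
i ends at 9, j ends at 8: the pointers have crossed (j < i), so scanning stops.

Swap pivot arr[0] with arr[8] to place pivot at position 8: [22, 15, 21, 16, 15, 11, 3, 24, 28]
Pivot position: 8

After partitioning with pivot 28, the array becomes [22, 15, 21, 16, 15, 11, 3, 24, 28]. The pivot is placed at index 8. All elements to the left of the pivot are <= 28, and all elements to the right are > 28.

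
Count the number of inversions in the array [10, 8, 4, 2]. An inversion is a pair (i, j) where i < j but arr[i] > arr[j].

Finding inversions in [10, 8, 4, 2]:

(0, 1): arr[0]=10 > arr[1]=8
(0, 2): arr[0]=10 > arr[2]=4
(0, 3): arr[0]=10 > arr[3]=2
(1, 2): arr[1]=8 > arr[2]=4
(1, 3): arr[1]=8 > arr[3]=2
(2, 3): arr[2]=4 > arr[3]=2

Total inversions: 6

The array has 6 inversion(s): (0,1), (0,2), (0,3), (1,2), (1,3), (2,3). Each pair (i,j) satisfies i < j and arr[i] > arr[j].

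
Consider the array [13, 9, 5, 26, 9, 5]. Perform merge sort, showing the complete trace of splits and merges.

Merge sort trace:

Split: [13, 9, 5, 26, 9, 5] -> [13, 9, 5] and [26, 9, 5]
  Split: [13, 9, 5] -> [13] and [9, 5]
    Split: [9, 5] -> [9] and [5]
    Merge: [9] + [5] -> [5, 9]
  Merge: [13] + [5, 9] -> [5, 9, 13]
  Split: [26, 9, 5] -> [26] and [9, 5]
    Split: [9, 5] -> [9] and [5]
    Merge: [9] + [5] -> [5, 9]
  Merge: [26] + [5, 9] -> [5, 9, 26]
Merge: [5, 9, 13] + [5, 9, 26] -> [5, 5, 9, 9, 13, 26]

Final sorted array: [5, 5, 9, 9, 13, 26]

The merge sort proceeds by recursively splitting the array and merging sorted halves.
After all merges, the sorted array is [5, 5, 9, 9, 13, 26].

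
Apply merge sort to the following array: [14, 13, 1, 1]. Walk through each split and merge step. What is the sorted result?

Merge sort trace:

Split: [14, 13, 1, 1] -> [14, 13] and [1, 1]
  Split: [14, 13] -> [14] and [13]
  Merge: [14] + [13] -> [13, 14]
  Split: [1, 1] -> [1] and [1]
  Merge: [1] + [1] -> [1, 1]
Merge: [13, 14] + [1, 1] -> [1, 1, 13, 14]

Final sorted array: [1, 1, 13, 14]

The merge sort proceeds by recursively splitting the array and merging sorted halves.
After all merges, the sorted array is [1, 1, 13, 14].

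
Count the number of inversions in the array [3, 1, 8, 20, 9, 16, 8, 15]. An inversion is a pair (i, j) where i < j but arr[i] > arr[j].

Finding inversions in [3, 1, 8, 20, 9, 16, 8, 15]:

(0, 1): arr[0]=3 > arr[1]=1
(3, 4): arr[3]=20 > arr[4]=9
(3, 5): arr[3]=20 > arr[5]=16
(3, 6): arr[3]=20 > arr[6]=8
(3, 7): arr[3]=20 > arr[7]=15
(4, 6): arr[4]=9 > arr[6]=8
(5, 6): arr[5]=16 > arr[6]=8
(5, 7): arr[5]=16 > arr[7]=15

Total inversions: 8

The array has 8 inversion(s): (0,1), (3,4), (3,5), (3,6), (3,7), (4,6), (5,6), (5,7). Each pair (i,j) satisfies i < j and arr[i] > arr[j].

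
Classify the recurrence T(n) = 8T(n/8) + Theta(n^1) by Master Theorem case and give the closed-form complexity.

Master Theorem for T(n) = 8T(n/8) + O(n^1):

a = 8, b = 8, c = 1
log_b(a) = log_8(8) = 1.0000

Case 2: c = 1 = log_8(8) = 1.0000
T(n) = O(n^1 log n) = O(n log n)

For T(n) = 8T(n/8) + O(n^1): log_8(8) = 1.0000. This is Case 2 of the Master Theorem (c = log_b(a), equal work at all levels), giving O(n log n).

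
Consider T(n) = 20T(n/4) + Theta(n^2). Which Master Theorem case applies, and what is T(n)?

Master Theorem for T(n) = 20T(n/4) + O(n^2):

a = 20, b = 4, c = 2
log_b(a) = log_4(20) = 2.1610

Case 1: c = 2 < log_4(20) = 2.1610
T(n) = O(n^(log_4 20))

For T(n) = 20T(n/4) + O(n^2): log_4(20) = 2.1610. This is Case 1 of the Master Theorem (c < log_b(a), work dominated by leaves), giving O(n^(log_4 20)).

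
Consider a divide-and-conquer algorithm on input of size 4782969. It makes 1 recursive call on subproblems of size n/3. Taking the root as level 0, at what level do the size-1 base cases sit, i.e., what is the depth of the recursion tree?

For divide and conquer with division factor 3:

Problem sizes at each level:
Level 0: 4782969
Level 1: 1594323
Level 2: 531441
Level 3: 177147
Level 4: 59049
Level 5: 19683
Level 6: 6561
Level 7: 2187
Level 8: 729
Level 9: 243
Level 10: 81
Level 11: 27
Level 12: 9
Level 13: 3
Level 14: 1

The root is level 0 and the size-1 base case is level 14 (the tree spans levels 0 through 14, i.e. 15 levels counting the root), so the depth is the number of divisions: log_3(4782969) = 14

The recursion tree depth is log_3(4782969) = 14. At each level, the problem size is divided by 3, so it takes 14 divisions to reduce to a base case of size 1. The algorithm makes 1 recursive call at each level.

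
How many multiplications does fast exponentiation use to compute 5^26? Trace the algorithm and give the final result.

Computing 5^26 by squaring (build up from 5^1; each line after the first costs one multiplication):

5^1 = 5
5^2 = (5^1)^2 = 5^2 = 25
5^3 = 5 * 5^2 = 5 * 25 = 125
5^6 = (5^3)^2 = 125^2 = 15625
5^12 = (5^6)^2 = 15625^2 = 244140625
5^13 = 5 * 5^12 = 5 * 244140625 = 1220703125
5^26 = (5^13)^2 = 1220703125^2 = 1490116119384765625

Result: 1490116119384765625
Multiplications needed: 6 (6 lines after 5^1)

5^26 = 1490116119384765625. Using exponentiation by squaring, this requires 6 multiplications. The key idea: if the exponent is even, square the half-power; if odd, multiply by the base once.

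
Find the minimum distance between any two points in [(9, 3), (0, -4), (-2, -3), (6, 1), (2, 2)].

Computing all pairwise distances among 5 points:

d((9, 3), (0, -4)) = 11.4018
d((9, 3), (-2, -3)) = 12.53
d((9, 3), (6, 1)) = 3.6056
d((9, 3), (2, 2)) = 7.0711
d((0, -4), (-2, -3)) = 2.2361 <-- minimum
d((0, -4), (6, 1)) = 7.8102
d((0, -4), (2, 2)) = 6.3246
d((-2, -3), (6, 1)) = 8.9443
d((-2, -3), (2, 2)) = 6.4031
d((6, 1), (2, 2)) = 4.1231

Closest pair: (0, -4) and (-2, -3) with distance 2.2361

The closest pair is (0, -4) and (-2, -3) with Euclidean distance 2.2361. For 5 points, brute-force pairwise comparison is shown above. For large n, the divide-and-conquer algorithm (sort by x, recurse on halves, check the dividing strip) achieves O(n log n).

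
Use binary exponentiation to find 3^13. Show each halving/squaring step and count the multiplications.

Computing 3^13 by squaring (build up from 3^1; each line after the first costs one multiplication):

3^1 = 3
3^2 = (3^1)^2 = 3^2 = 9
3^3 = 3 * 3^2 = 3 * 9 = 27
3^6 = (3^3)^2 = 27^2 = 729
3^12 = (3^6)^2 = 729^2 = 531441
3^13 = 3 * 3^12 = 3 * 531441 = 1594323

Result: 1594323
Multiplications needed: 5 (5 lines after 3^1)

3^13 = 1594323. Using exponentiation by squaring, this requires 5 multiplications. The key idea: if the exponent is even, square the half-power; if odd, multiply by the base once.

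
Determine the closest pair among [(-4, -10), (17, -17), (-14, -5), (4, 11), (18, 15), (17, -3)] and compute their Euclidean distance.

Computing all pairwise distances among 6 points:

d((-4, -10), (17, -17)) = 22.1359
d((-4, -10), (-14, -5)) = 11.1803 <-- minimum
d((-4, -10), (4, 11)) = 22.4722
d((-4, -10), (18, 15)) = 33.3017
d((-4, -10), (17, -3)) = 22.1359
d((17, -17), (-14, -5)) = 33.2415
d((17, -17), (4, 11)) = 30.8707
d((17, -17), (18, 15)) = 32.0156
d((17, -17), (17, -3)) = 14.0
d((-14, -5), (4, 11)) = 24.0832
d((-14, -5), (18, 15)) = 37.7359
d((-14, -5), (17, -3)) = 31.0644
d((4, 11), (18, 15)) = 14.5602
d((4, 11), (17, -3)) = 19.105
d((18, 15), (17, -3)) = 18.0278

Closest pair: (-4, -10) and (-14, -5) with distance 11.1803

The closest pair is (-4, -10) and (-14, -5) with Euclidean distance 11.1803. For 6 points, brute-force pairwise comparison is shown above. For large n, the divide-and-conquer algorithm (sort by x, recurse on halves, check the dividing strip) achieves O(n log n).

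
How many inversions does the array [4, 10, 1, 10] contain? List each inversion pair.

Finding inversions in [4, 10, 1, 10]:

(0, 2): arr[0]=4 > arr[2]=1
(1, 2): arr[1]=10 > arr[2]=1

Total inversions: 2

The array has 2 inversion(s): (0,2), (1,2). Each pair (i,j) satisfies i < j and arr[i] > arr[j].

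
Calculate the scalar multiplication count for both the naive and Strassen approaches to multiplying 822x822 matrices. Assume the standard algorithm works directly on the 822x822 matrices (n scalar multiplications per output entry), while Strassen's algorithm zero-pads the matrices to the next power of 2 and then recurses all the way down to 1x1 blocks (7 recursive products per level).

Matrix multiplication for 822x822 matrices:

Strassen's algorithm requires power-of-2 dimensions. Pad 822x822 to 1024x1024 (next power of 2).

Standard algorithm: 822^3 = 555412248 multiplications
Strassen's algorithm: 7^(log2(1024)) = 7^10 = 282475249 multiplications
Savings: 555412248 - 282475249 = 272936999 multiplications

Standard: 555412248 multiplications (822^3). Strassen: 282475249 multiplications (7^10, after padding to 1024x1024). Strassen reduces 8 recursive multiplications to 7 at each level.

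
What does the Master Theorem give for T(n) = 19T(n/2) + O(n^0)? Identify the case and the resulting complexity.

Master Theorem for T(n) = 19T(n/2) + O(n^0):

a = 19, b = 2, c = 0
log_b(a) = log_2(19) = 4.2479

Case 1: c = 0 < log_2(19) = 4.2479
T(n) = O(n^(log_2 19))

For T(n) = 19T(n/2) + O(n^0): log_2(19) = 4.2479. This is Case 1 of the Master Theorem (c < log_b(a), work dominated by leaves), giving O(n^(log_2 19)).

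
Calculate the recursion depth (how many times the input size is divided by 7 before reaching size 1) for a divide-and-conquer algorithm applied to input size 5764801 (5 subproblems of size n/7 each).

For divide and conquer with division factor 7:

Problem sizes at each level:
Level 0: 5764801
Level 1: 823543
Level 2: 117649
Level 3: 16807
Level 4: 2401
Level 5: 343
Level 6: 49
Level 7: 7
Level 8: 1

The root is level 0 and the size-1 base case is level 8 (the tree spans levels 0 through 8, i.e. 9 levels counting the root), so the depth is the number of divisions: log_7(5764801) = 8

The recursion tree depth is log_7(5764801) = 8. At each level, the problem size is divided by 7, so it takes 8 divisions to reduce to a base case of size 1. The algorithm makes 5 recursive calls at each level.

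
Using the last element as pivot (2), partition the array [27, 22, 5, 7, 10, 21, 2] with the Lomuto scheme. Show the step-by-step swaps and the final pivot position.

Lomuto partition with pivot = 2:

Initial array: [27, 22, 5, 7, 10, 21, 2]

arr[0]=27 > 2: no swap
arr[1]=22 > 2: no swap
arr[2]=5 > 2: no swap
arr[3]=7 > 2: no swap
arr[4]=10 > 2: no swap
arr[5]=21 > 2: no swap

Place pivot at position 0: [2, 22, 5, 7, 10, 21, 27]
Pivot position: 0

After partitioning with pivot 2, the array becomes [2, 22, 5, 7, 10, 21, 27]. The pivot is placed at index 0. All elements to the left of the pivot are <= 2, and all elements to the right are > 2.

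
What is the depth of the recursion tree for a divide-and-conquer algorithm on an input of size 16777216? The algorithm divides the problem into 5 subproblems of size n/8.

For divide and conquer with division factor 8:

Problem sizes at each level:
Level 0: 16777216
Level 1: 2097152
Level 2: 262144
Level 3: 32768
Level 4: 4096
Level 5: 512
Level 6: 64
Level 7: 8
Level 8: 1

The root is level 0 and the size-1 base case is level 8 (the tree spans levels 0 through 8, i.e. 9 levels counting the root), so the depth is the number of divisions: log_8(16777216) = 8

The recursion tree depth is log_8(16777216) = 8. At each level, the problem size is divided by 8, so it takes 8 divisions to reduce to a base case of size 1. The algorithm makes 5 recursive calls at each level.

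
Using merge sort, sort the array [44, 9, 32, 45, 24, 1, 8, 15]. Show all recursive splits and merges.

Merge sort trace:

Split: [44, 9, 32, 45, 24, 1, 8, 15] -> [44, 9, 32, 45] and [24, 1, 8, 15]
  Split: [44, 9, 32, 45] -> [44, 9] and [32, 45]
    Split: [44, 9] -> [44] and [9]
    Merge: [44] + [9] -> [9, 44]
    Split: [32, 45] -> [32] and [45]
    Merge: [32] + [45] -> [32, 45]
  Merge: [9, 44] + [32, 45] -> [9, 32, 44, 45]
  Split: [24, 1, 8, 15] -> [24, 1] and [8, 15]
    Split: [24, 1] -> [24] and [1]
    Merge: [24] + [1] -> [1, 24]
    Split: [8, 15] -> [8] and [15]
    Merge: [8] + [15] -> [8, 15]
  Merge: [1, 24] + [8, 15] -> [1, 8, 15, 24]
Merge: [9, 32, 44, 45] + [1, 8, 15, 24] -> [1, 8, 9, 15, 24, 32, 44, 45]

Final sorted array: [1, 8, 9, 15, 24, 32, 44, 45]

The merge sort proceeds by recursively splitting the array and merging sorted halves.
After all merges, the sorted array is [1, 8, 9, 15, 24, 32, 44, 45].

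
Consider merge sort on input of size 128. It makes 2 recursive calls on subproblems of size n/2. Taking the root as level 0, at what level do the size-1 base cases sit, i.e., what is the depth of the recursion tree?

For divide and conquer with division factor 2:

Problem sizes at each level:
Level 0: 128
Level 1: 64
Level 2: 32
Level 3: 16
Level 4: 8
Level 5: 4
Level 6: 2
Level 7: 1

The root is level 0 and the size-1 base case is level 7 (the tree spans levels 0 through 7, i.e. 8 levels counting the root), so the depth is the number of divisions: log_2(128) = 7

The recursion tree depth is log_2(128) = 7. At each level, the problem size is divided by 2, so it takes 7 divisions to reduce to a base case of size 1. The algorithm makes 2 recursive calls at each level.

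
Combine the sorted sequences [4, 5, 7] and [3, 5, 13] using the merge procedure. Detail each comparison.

Merging process:

Compare 4 vs 3: take 3 from right. Merged: [3]
Compare 4 vs 5: take 4 from left. Merged: [3, 4]
Compare 5 vs 5: take 5 from left. Merged: [3, 4, 5]
Compare 7 vs 5: take 5 from right. Merged: [3, 4, 5, 5]
Compare 7 vs 13: take 7 from left. Merged: [3, 4, 5, 5, 7]
Append remaining from right: [13]. Merged: [3, 4, 5, 5, 7, 13]

Final merged array: [3, 4, 5, 5, 7, 13]
Total comparisons: 5

The merged array is [3, 4, 5, 5, 7, 13], requiring 5 comparisons. The merge step runs in O(n) time where n is the total number of elements.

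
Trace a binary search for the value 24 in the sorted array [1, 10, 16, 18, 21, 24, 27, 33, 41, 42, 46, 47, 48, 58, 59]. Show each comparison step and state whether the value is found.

Binary search for 24 in [1, 10, 16, 18, 21, 24, 27, 33, 41, 42, 46, 47, 48, 58, 59]:

lo=0, hi=14, mid=7, arr[mid]=33 -> 33 > 24, search left half
lo=0, hi=6, mid=3, arr[mid]=18 -> 18 < 24, search right half
lo=4, hi=6, mid=5, arr[mid]=24 -> Found target at index 5!

Binary search finds 24 at index 5 after 3 comparisons. The search repeatedly halves the search space by comparing with the middle element.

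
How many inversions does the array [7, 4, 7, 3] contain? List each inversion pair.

Finding inversions in [7, 4, 7, 3]:

(0, 1): arr[0]=7 > arr[1]=4
(0, 3): arr[0]=7 > arr[3]=3
(1, 3): arr[1]=4 > arr[3]=3
(2, 3): arr[2]=7 > arr[3]=3

Total inversions: 4

The array has 4 inversion(s): (0,1), (0,3), (1,3), (2,3). Each pair (i,j) satisfies i < j and arr[i] > arr[j].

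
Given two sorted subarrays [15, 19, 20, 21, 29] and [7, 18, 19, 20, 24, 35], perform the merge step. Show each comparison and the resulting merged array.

Merging process:

Compare 15 vs 7: take 7 from right. Merged: [7]
Compare 15 vs 18: take 15 from left. Merged: [7, 15]
Compare 19 vs 18: take 18 from right. Merged: [7, 15, 18]
Compare 19 vs 19: take 19 from left. Merged: [7, 15, 18, 19]
Compare 20 vs 19: take 19 from right. Merged: [7, 15, 18, 19, 19]
Compare 20 vs 20: take 20 from left. Merged: [7, 15, 18, 19, 19, 20]
Compare 21 vs 20: take 20 from right. Merged: [7, 15, 18, 19, 19, 20, 20]
Compare 21 vs 24: take 21 from left. Merged: [7, 15, 18, 19, 19, 20, 20, 21]
Compare 29 vs 24: take 24 from right. Merged: [7, 15, 18, 19, 19, 20, 20, 21, 24]
Compare 29 vs 35: take 29 from left. Merged: [7, 15, 18, 19, 19, 20, 20, 21, 24, 29]
Append remaining from right: [35]. Merged: [7, 15, 18, 19, 19, 20, 20, 21, 24, 29, 35]

Final merged array: [7, 15, 18, 19, 19, 20, 20, 21, 24, 29, 35]
Total comparisons: 10

The merged array is [7, 15, 18, 19, 19, 20, 20, 21, 24, 29, 35], requiring 10 comparisons. The merge step runs in O(n) time where n is the total number of elements.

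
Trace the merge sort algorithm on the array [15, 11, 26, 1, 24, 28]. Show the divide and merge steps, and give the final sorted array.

Merge sort trace:

Split: [15, 11, 26, 1, 24, 28] -> [15, 11, 26] and [1, 24, 28]
  Split: [15, 11, 26] -> [15] and [11, 26]
    Split: [11, 26] -> [11] and [26]
    Merge: [11] + [26] -> [11, 26]
  Merge: [15] + [11, 26] -> [11, 15, 26]
  Split: [1, 24, 28] -> [1] and [24, 28]
    Split: [24, 28] -> [24] and [28]
    Merge: [24] + [28] -> [24, 28]
  Merge: [1] + [24, 28] -> [1, 24, 28]
Merge: [11, 15, 26] + [1, 24, 28] -> [1, 11, 15, 24, 26, 28]

Final sorted array: [1, 11, 15, 24, 26, 28]

The merge sort proceeds by recursively splitting the array and merging sorted halves.
After all merges, the sorted array is [1, 11, 15, 24, 26, 28].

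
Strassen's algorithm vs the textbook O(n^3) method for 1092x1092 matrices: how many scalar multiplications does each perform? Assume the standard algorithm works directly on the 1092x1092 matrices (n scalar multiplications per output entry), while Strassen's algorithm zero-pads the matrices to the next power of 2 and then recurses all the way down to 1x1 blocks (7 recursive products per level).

Matrix multiplication for 1092x1092 matrices:

Strassen's algorithm requires power-of-2 dimensions. Pad 1092x1092 to 2048x2048 (next power of 2).

Standard algorithm: 1092^3 = 1302170688 multiplications
Strassen's algorithm: 7^(log2(2048)) = 7^11 = 1977326743 multiplications
Difference: 1302170688 - 1977326743 = -675156055 (Strassen uses MORE here due to padding overhead — for small or just-over-power-of-2 n, padding can outweigh the per-level savings)

Standard: 1302170688 multiplications (1092^3). Strassen: 1977326743 multiplications (7^11, after padding to 2048x2048). Strassen reduces 8 recursive multiplications to 7 at each level.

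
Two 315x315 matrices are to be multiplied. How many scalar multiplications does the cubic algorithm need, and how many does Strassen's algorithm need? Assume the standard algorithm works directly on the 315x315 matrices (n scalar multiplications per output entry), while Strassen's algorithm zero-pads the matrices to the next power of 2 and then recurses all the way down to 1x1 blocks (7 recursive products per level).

Matrix multiplication for 315x315 matrices:

Strassen's algorithm requires power-of-2 dimensions. Pad 315x315 to 512x512 (next power of 2).

Standard algorithm: 315^3 = 31255875 multiplications
Strassen's algorithm: 7^(log2(512)) = 7^9 = 40353607 multiplications
Difference: 31255875 - 40353607 = -9097732 (Strassen uses MORE here due to padding overhead — for small or just-over-power-of-2 n, padding can outweigh the per-level savings)

Standard: 31255875 multiplications (315^3). Strassen: 40353607 multiplications (7^9, after padding to 512x512). Strassen reduces 8 recursive multiplications to 7 at each level.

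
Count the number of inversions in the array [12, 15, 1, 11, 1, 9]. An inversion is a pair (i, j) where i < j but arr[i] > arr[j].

Finding inversions in [12, 15, 1, 11, 1, 9]:

(0, 2): arr[0]=12 > arr[2]=1
(0, 3): arr[0]=12 > arr[3]=11
(0, 4): arr[0]=12 > arr[4]=1
(0, 5): arr[0]=12 > arr[5]=9
(1, 2): arr[1]=15 > arr[2]=1
(1, 3): arr[1]=15 > arr[3]=11
(1, 4): arr[1]=15 > arr[4]=1
(1, 5): arr[1]=15 > arr[5]=9
(3, 4): arr[3]=11 > arr[4]=1
(3, 5): arr[3]=11 > arr[5]=9

Total inversions: 10

The array has 10 inversion(s): (0,2), (0,3), (0,4), (0,5), (1,2), (1,3), (1,4), (1,5), (3,4), (3,5). Each pair (i,j) satisfies i < j and arr[i] > arr[j].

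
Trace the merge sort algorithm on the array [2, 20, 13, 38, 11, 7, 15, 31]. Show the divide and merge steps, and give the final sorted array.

Merge sort trace:

Split: [2, 20, 13, 38, 11, 7, 15, 31] -> [2, 20, 13, 38] and [11, 7, 15, 31]
  Split: [2, 20, 13, 38] -> [2, 20] and [13, 38]
    Split: [2, 20] -> [2] and [20]
    Merge: [2] + [20] -> [2, 20]
    Split: [13, 38] -> [13] and [38]
    Merge: [13] + [38] -> [13, 38]
  Merge: [2, 20] + [13, 38] -> [2, 13, 20, 38]
  Split: [11, 7, 15, 31] -> [11, 7] and [15, 31]
    Split: [11, 7] -> [11] and [7]
    Merge: [11] + [7] -> [7, 11]
    Split: [15, 31] -> [15] and [31]
    Merge: [15] + [31] -> [15, 31]
  Merge: [7, 11] + [15, 31] -> [7, 11, 15, 31]
Merge: [2, 13, 20, 38] + [7, 11, 15, 31] -> [2, 7, 11, 13, 15, 20, 31, 38]

Final sorted array: [2, 7, 11, 13, 15, 20, 31, 38]

The merge sort proceeds by recursively splitting the array and merging sorted halves.
After all merges, the sorted array is [2, 7, 11, 13, 15, 20, 31, 38].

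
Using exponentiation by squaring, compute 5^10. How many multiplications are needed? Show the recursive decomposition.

Computing 5^10 by squaring (build up from 5^1; each line after the first costs one multiplication):

5^1 = 5
5^2 = (5^1)^2 = 5^2 = 25
5^4 = (5^2)^2 = 25^2 = 625
5^5 = 5 * 5^4 = 5 * 625 = 3125
5^10 = (5^5)^2 = 3125^2 = 9765625

Result: 9765625
Multiplications needed: 4 (4 lines after 5^1)

5^10 = 9765625. Using exponentiation by squaring, this requires 4 multiplications. The key idea: if the exponent is even, square the half-power; if odd, multiply by the base once.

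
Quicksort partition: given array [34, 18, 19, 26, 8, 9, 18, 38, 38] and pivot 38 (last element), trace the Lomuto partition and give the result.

Lomuto partition with pivot = 38:

Initial array: [34, 18, 19, 26, 8, 9, 18, 38, 38]

arr[0]=34 <= 38: swap with position 0, array becomes [34, 18, 19, 26, 8, 9, 18, 38, 38]
arr[1]=18 <= 38: swap with position 1, array becomes [34, 18, 19, 26, 8, 9, 18, 38, 38]
arr[2]=19 <= 38: swap with position 2, array becomes [34, 18, 19, 26, 8, 9, 18, 38, 38]
arr[3]=26 <= 38: swap with position 3, array becomes [34, 18, 19, 26, 8, 9, 18, 38, 38]
arr[4]=8 <= 38: swap with position 4, array becomes [34, 18, 19, 26, 8, 9, 18, 38, 38]
arr[5]=9 <= 38: swap with position 5, array becomes [34, 18, 19, 26, 8, 9, 18, 38, 38]
arr[6]=18 <= 38: swap with position 6, array becomes [34, 18, 19, 26, 8, 9, 18, 38, 38]
arr[7]=38 <= 38: swap with position 7, array becomes [34, 18, 19, 26, 8, 9, 18, 38, 38]

Place pivot at position 8: [34, 18, 19, 26, 8, 9, 18, 38, 38]
Pivot position: 8

After partitioning with pivot 38, the array becomes [34, 18, 19, 26, 8, 9, 18, 38, 38]. The pivot is placed at index 8. All elements to the left of the pivot are <= 38, and all elements to the right are > 38.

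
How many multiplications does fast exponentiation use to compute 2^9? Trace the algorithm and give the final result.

Computing 2^9 by squaring (build up from 2^1; each line after the first costs one multiplication):

2^1 = 2
2^2 = (2^1)^2 = 2^2 = 4
2^4 = (2^2)^2 = 4^2 = 16
2^8 = (2^4)^2 = 16^2 = 256
2^9 = 2 * 2^8 = 2 * 256 = 512

Result: 512
Multiplications needed: 4 (4 lines after 2^1)

2^9 = 512. Using exponentiation by squaring, this requires 4 multiplications. The key idea: if the exponent is even, square the half-power; if odd, multiply by the base once.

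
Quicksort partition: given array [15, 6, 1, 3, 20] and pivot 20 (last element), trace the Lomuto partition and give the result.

Lomuto partition with pivot = 20:

Initial array: [15, 6, 1, 3, 20]

arr[0]=15 <= 20: swap with position 0, array becomes [15, 6, 1, 3, 20]
arr[1]=6 <= 20: swap with position 1, array becomes [15, 6, 1, 3, 20]
arr[2]=1 <= 20: swap with position 2, array becomes [15, 6, 1, 3, 20]
arr[3]=3 <= 20: swap with position 3, array becomes [15, 6, 1, 3, 20]

Place pivot at position 4: [15, 6, 1, 3, 20]
Pivot position: 4

After partitioning with pivot 20, the array becomes [15, 6, 1, 3, 20]. The pivot is placed at index 4. All elements to the left of the pivot are <= 20, and all elements to the right are > 20.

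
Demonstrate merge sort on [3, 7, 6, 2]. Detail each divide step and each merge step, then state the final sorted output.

Merge sort trace:

Split: [3, 7, 6, 2] -> [3, 7] and [6, 2]
  Split: [3, 7] -> [3] and [7]
  Merge: [3] + [7] -> [3, 7]
  Split: [6, 2] -> [6] and [2]
  Merge: [6] + [2] -> [2, 6]
Merge: [3, 7] + [2, 6] -> [2, 3, 6, 7]

Final sorted array: [2, 3, 6, 7]

The merge sort proceeds by recursively splitting the array and merging sorted halves.
After all merges, the sorted array is [2, 3, 6, 7].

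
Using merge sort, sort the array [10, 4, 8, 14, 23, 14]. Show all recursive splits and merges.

Merge sort trace:

Split: [10, 4, 8, 14, 23, 14] -> [10, 4, 8] and [14, 23, 14]
  Split: [10, 4, 8] -> [10] and [4, 8]
    Split: [4, 8] -> [4] and [8]
    Merge: [4] + [8] -> [4, 8]
  Merge: [10] + [4, 8] -> [4, 8, 10]
  Split: [14, 23, 14] -> [14] and [23, 14]
    Split: [23, 14] -> [23] and [14]
    Merge: [23] + [14] -> [14, 23]
  Merge: [14] + [14, 23] -> [14, 14, 23]
Merge: [4, 8, 10] + [14, 14, 23] -> [4, 8, 10, 14, 14, 23]

Final sorted array: [4, 8, 10, 14, 14, 23]

The merge sort proceeds by recursively splitting the array and merging sorted halves.
After all merges, the sorted array is [4, 8, 10, 14, 14, 23].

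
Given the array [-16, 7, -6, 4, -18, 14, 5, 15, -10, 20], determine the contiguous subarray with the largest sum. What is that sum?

Using Kadane's algorithm on [-16, 7, -6, 4, -18, 14, 5, 15, -10, 20]:

Scanning through the array:
Position 1 (value 7): max_ending_here = 7, max_so_far = 7
Position 2 (value -6): max_ending_here = 1, max_so_far = 7
Position 3 (value 4): max_ending_here = 5, max_so_far = 7
Position 4 (value -18): max_ending_here = -13, max_so_far = 7
Position 5 (value 14): max_ending_here = 14, max_so_far = 14
Position 6 (value 5): max_ending_here = 19, max_so_far = 19
Position 7 (value 15): max_ending_here = 34, max_so_far = 34
Position 8 (value -10): max_ending_here = 24, max_so_far = 34
Position 9 (value 20): max_ending_here = 44, max_so_far = 44

Maximum subarray: [14, 5, 15, -10, 20]
Maximum sum: 44

The maximum subarray is [14, 5, 15, -10, 20] with sum 44. This subarray runs from index 5 to index 9.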